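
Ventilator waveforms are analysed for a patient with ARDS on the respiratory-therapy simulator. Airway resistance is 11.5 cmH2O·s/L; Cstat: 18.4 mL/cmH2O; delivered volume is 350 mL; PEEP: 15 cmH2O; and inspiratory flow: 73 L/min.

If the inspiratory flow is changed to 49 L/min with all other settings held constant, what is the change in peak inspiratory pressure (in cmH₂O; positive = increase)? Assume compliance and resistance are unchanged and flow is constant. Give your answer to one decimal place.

Flow: 73 L/min ÷ 60 = 1.2167 L/s.
New flow: 49 L/min ÷ 60 = 0.8167 L/s.
PIP = Vt/C + R·V̇ + PEEP (constant-flow equation of motion).
Only the resistive term changes: ΔPIP = R × ΔV̇ = 11.5 × (0.8167 − 1.2167) = 11.5 × -0.4 = -4.6 cmH2O.

-4.6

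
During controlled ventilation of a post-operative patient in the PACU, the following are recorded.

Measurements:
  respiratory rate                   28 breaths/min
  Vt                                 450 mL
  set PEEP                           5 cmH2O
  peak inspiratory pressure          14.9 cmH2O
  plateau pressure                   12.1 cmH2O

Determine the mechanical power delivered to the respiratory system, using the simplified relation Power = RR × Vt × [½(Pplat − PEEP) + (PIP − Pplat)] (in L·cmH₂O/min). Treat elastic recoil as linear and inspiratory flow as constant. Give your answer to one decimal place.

Per-breath work = Vt × [½(Pplat−PEEP) + (PIP−Pplat)] = 0.450 × [0.5×7.1 + 2.8] = 0.450 × 6.35 = 2.858 L·cmH2O.
Power = 28 × 2.858 = 80.024 L·cmH2O/min.

80.0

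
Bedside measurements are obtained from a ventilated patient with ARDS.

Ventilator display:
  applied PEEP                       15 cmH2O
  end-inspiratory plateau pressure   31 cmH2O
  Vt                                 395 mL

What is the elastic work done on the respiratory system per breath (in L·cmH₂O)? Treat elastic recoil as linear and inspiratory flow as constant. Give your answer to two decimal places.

3.16

Elastic work ≈ ½ × (Pplat − PEEP) × Vt = 0.5 × (31 − 15) × 0.395 L = 0.5 × 16.0 × 0.395 = 3.16 L·cmH2O.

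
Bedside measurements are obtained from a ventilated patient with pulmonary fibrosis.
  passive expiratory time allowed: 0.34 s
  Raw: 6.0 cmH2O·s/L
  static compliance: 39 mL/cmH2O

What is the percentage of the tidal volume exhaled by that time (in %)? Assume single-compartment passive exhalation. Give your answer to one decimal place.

76.6

τ = R × C = 6.0 × 39 mL/cmH2O = 6.0 × 0.039 L/cmH2O = 0.234 s.
Passive exhalation: V(t)/V₀ = e^(−t/τ) = e^(−0.34/0.234) = 0.2339.
Fraction exhaled = 1 − 0.2339 = 0.7661 → 76.61%.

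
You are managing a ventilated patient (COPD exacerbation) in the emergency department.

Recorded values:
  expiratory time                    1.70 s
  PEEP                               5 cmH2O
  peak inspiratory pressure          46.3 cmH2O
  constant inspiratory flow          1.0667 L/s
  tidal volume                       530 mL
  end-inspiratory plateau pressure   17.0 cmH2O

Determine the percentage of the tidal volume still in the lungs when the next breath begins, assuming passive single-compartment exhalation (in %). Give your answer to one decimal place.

24.6

R = (PIP − Pplat)/V̇ = (46.3 − 17.0) / 1.0667 = 29.3/1.0667 = 27.468 cmH2O·s/L.
C = Vt/(Pplat − PEEP) = 530.0 / (17.0 − 5) = 530.0/12.0 = 44.167 mL/cmH2O.
τ = R × C = 27.468 × 0.04417 L/cmH2O = 1.213 s.
Fraction remaining at end-expiration = e^(−Te/τ) = e^(−1.70/1.213) = 0.2462 → 24.62%.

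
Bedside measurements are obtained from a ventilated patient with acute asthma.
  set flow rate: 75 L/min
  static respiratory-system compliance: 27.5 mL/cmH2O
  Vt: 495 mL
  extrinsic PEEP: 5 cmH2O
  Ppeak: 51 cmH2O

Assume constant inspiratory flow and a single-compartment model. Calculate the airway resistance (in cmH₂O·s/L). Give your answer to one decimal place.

Flow: 75 L/min ÷ 60 = 1.25 L/s.
Equation of motion (constant flow): PIP = Vt/C + R·V̇ + PEEP.
R·V̇ = PIP − Vt/C − PEEP = 51 − 495/27.5 − 5 = 51 − 18.0 − 5 = 28.0 cmH2O.
R = 28.0 / 1.25 = 22.4 cmH2O·s/L.

22.4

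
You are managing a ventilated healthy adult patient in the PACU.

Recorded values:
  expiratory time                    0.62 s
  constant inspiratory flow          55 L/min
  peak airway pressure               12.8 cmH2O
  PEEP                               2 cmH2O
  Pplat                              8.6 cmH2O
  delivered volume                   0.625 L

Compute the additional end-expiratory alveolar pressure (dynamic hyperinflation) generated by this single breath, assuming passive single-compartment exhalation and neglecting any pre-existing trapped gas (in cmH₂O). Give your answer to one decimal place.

1.6

Flow: 55 L/min ÷ 60 = 0.9167 L/s.
R = (PIP − Pplat)/V̇ = (12.8 − 8.6) / 0.9167 = 4.2/0.9167 = 4.582 cmH2O·s/L.
C = Vt/(Pplat − PEEP) = 625.0 / (8.6 − 2) = 625.0/6.6 = 94.697 mL/cmH2O.
τ = R × C = 4.582 × 0.0947 L/cmH2O = 0.4339 s.
Fraction remaining = e^(−Te/τ) = e^(−0.62/0.4339) = 0.2396; trapped volume = 625.0 × 0.2396 = 149.75 mL.
Additional alveolar pressure from trapping ≈ V_trapped / C = 149.75 / 94.697 = 1.581 cmH2O.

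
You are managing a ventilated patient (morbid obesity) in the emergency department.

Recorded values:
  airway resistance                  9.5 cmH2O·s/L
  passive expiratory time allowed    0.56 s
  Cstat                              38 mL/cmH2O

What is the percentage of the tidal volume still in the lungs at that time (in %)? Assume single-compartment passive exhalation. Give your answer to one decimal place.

21.2

τ = R × C = 9.5 × 38 mL/cmH2O = 9.5 × 0.038 L/cmH2O = 0.361 s.
Passive exhalation: V(t)/V₀ = e^(−t/τ) = e^(−0.56/0.361) = 0.212.
Fraction remaining = 0.212 → 21.2%.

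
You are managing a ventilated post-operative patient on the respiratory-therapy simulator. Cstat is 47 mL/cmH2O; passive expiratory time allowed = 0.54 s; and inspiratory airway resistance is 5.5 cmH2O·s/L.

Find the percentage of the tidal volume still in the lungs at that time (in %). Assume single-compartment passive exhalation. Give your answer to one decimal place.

12.4

τ = R × C = 5.5 × 47 mL/cmH2O = 5.5 × 0.047 L/cmH2O = 0.2585 s.
Passive exhalation: V(t)/V₀ = e^(−t/τ) = e^(−0.54/0.2585) = 0.1238.
Fraction remaining = 0.1238 → 12.38%.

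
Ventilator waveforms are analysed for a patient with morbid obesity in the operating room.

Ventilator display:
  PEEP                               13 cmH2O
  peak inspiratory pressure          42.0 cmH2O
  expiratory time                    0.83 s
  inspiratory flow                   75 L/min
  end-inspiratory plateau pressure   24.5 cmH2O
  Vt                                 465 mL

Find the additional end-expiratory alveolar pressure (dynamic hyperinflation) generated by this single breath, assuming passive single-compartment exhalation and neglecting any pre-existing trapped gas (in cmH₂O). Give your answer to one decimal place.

Flow: 75 L/min ÷ 60 = 1.25 L/s.
R = (PIP − Pplat)/V̇ = (42.0 − 24.5) / 1.25 = 17.5/1.25 = 14.0 cmH2O·s/L.
C = Vt/(Pplat − PEEP) = 465.0 / (24.5 − 13) = 465.0/11.5 = 40.435 mL/cmH2O.
τ = R × C = 14.0 × 0.04044 L/cmH2O = 0.5662 s.
Fraction remaining = e^(−Te/τ) = e^(−0.83/0.5662) = 0.2309; trapped volume = 465.0 × 0.2309 = 107.37 mL.
Additional alveolar pressure from trapping ≈ V_trapped / C = 107.37 / 40.435 = 2.655 cmH2O.

2.7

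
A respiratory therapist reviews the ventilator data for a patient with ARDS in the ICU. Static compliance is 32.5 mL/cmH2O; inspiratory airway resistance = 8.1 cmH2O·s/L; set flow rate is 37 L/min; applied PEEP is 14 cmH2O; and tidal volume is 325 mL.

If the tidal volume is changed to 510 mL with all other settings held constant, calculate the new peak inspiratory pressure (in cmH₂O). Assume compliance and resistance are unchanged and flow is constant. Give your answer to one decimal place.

Flow: 37 L/min ÷ 60 = 0.6167 L/s.
PIP = Vt/C + R·V̇ + PEEP (constant-flow equation of motion).
Only the elastic term changes: ΔPIP = ΔVt / C = (510 − 325) / 32.5 = 5.692 cmH2O.
Original PIP = 325/32.5 + 8.1×0.6167 + 14 = 28.995 cmH2O; new PIP = 28.995 + (5.692) = 34.687 cmH2O.

34.7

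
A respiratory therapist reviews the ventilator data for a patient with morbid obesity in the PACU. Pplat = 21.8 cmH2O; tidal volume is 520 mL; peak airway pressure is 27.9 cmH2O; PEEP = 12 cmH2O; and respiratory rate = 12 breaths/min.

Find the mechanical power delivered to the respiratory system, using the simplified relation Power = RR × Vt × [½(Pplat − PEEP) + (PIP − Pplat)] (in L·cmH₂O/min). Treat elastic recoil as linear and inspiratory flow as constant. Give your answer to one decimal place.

68.6

Per-breath work = Vt × [½(Pplat−PEEP) + (PIP−Pplat)] = 0.520 × [0.5×9.8 + 6.1] = 0.520 × 11.0 = 5.72 L·cmH2O.
Power = 12 × 5.72 = 68.64 L·cmH2O/min.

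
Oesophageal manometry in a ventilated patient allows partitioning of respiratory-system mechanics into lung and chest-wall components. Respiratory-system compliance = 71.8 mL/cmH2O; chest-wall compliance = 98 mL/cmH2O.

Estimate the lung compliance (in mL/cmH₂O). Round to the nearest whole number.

269

1/CL = 1/Crs − 1/Ccw.
1/CL = 1/71.8 − 1/98 = 0.003723.
CL = 268.6 mL/cmH2O.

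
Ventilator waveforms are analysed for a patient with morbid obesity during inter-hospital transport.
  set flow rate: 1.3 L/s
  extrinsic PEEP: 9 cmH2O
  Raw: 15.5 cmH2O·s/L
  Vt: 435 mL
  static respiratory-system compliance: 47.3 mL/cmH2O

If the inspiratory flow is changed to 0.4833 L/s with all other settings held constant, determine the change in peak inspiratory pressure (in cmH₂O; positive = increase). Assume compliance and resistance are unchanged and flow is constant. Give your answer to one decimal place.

PIP = Vt/C + R·V̇ + PEEP (constant-flow equation of motion).
Only the resistive term changes: ΔPIP = R × ΔV̇ = 15.5 × (0.4833 − 1.3) = 15.5 × -0.8167 = -12.659 cmH2O.

-12.7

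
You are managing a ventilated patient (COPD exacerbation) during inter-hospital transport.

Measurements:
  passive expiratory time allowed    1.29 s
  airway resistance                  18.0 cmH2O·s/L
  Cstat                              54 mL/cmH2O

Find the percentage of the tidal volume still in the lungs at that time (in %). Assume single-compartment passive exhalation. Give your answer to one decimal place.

τ = R × C = 18.0 × 54 mL/cmH2O = 18.0 × 0.054 L/cmH2O = 0.972 s.
Passive exhalation: V(t)/V₀ = e^(−t/τ) = e^(−1.29/0.972) = 0.2652.
Fraction remaining = 0.2652 → 26.52%.

26.5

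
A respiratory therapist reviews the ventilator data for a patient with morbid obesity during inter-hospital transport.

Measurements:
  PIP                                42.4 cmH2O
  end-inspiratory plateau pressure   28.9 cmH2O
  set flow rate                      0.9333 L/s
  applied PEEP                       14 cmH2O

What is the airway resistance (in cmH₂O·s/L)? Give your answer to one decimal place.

Raw = (PIP − Pplat) / flow = (42.4 − 28.9) / 0.9333 = 13.5 / 0.9333 = 14.465 cmH2O·s/L.

14.5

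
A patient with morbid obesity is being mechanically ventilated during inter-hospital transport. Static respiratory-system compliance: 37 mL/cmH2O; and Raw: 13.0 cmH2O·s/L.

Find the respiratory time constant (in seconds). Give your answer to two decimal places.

0.48

τ = R × C = 13.0 × 37 mL/cmH2O = 13.0 × 0.037 L/cmH2O = 0.481 s.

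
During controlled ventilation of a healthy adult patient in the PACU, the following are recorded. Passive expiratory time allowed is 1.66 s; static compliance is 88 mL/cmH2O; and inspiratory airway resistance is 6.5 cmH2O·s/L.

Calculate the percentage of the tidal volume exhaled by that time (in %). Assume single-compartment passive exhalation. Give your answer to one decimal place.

94.5

τ = R × C = 6.5 × 88 mL/cmH2O = 6.5 × 0.088 L/cmH2O = 0.572 s.
Passive exhalation: V(t)/V₀ = e^(−t/τ) = e^(−1.66/0.572) = 0.05491.
Fraction exhaled = 1 − 0.05491 = 0.9451 → 94.51%.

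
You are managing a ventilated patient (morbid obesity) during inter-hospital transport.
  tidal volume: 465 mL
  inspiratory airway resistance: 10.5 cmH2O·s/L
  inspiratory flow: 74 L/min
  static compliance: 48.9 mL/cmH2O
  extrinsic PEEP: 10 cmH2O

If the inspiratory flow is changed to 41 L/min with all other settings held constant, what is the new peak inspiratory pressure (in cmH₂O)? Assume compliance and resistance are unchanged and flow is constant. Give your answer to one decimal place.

Flow: 74 L/min ÷ 60 = 1.2333 L/s.
New flow: 41 L/min ÷ 60 = 0.6833 L/s.
PIP = Vt/C + R·V̇ + PEEP (constant-flow equation of motion).
Only the resistive term changes: ΔPIP = R × ΔV̇ = 10.5 × (0.6833 − 1.2333) = 10.5 × -0.55 = -5.775 cmH2O.
Original PIP = 465/48.9 + 10.5×1.2333 + 10 = 32.459 cmH2O; new PIP = 32.459 + (-5.775) = 26.684 cmH2O.

26.7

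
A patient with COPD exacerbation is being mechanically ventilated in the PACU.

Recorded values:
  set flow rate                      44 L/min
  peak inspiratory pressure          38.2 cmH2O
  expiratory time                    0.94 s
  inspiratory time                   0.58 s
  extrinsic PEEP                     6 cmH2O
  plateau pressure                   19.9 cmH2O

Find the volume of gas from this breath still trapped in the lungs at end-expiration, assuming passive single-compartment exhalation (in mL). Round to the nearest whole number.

Flow: 44 L/min ÷ 60 = 0.7333 L/s.
Vt = flow × Ti = 0.7333 L/s × 0.58 s × 1000 mL/L = 425.31 mL.
R = (PIP − Pplat)/V̇ = (38.2 − 19.9) / 0.7333 = 18.3/0.7333 = 24.956 cmH2O·s/L.
C = Vt/(Pplat − PEEP) = 425.31 / (19.9 − 6) = 425.31/13.9 = 30.598 mL/cmH2O.
τ = R × C = 24.956 × 0.0306 L/cmH2O = 0.7637 s.
Fraction remaining = e^(−Te/τ) = e^(−0.94/0.7637) = 0.292.
Trapped volume = 425.31 × 0.292 = 124.19 mL.

124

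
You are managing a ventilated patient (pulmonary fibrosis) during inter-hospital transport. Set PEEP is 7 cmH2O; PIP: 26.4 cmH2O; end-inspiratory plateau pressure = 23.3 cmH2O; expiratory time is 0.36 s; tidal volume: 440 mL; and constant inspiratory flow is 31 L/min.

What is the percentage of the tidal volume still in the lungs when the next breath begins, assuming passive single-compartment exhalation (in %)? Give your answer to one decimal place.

10.8

Flow: 31 L/min ÷ 60 = 0.5167 L/s.
R = (PIP − Pplat)/V̇ = (26.4 − 23.3) / 0.5167 = 3.1/0.5167 = 6.0 cmH2O·s/L.
C = Vt/(Pplat − PEEP) = 440.0 / (23.3 − 7) = 440.0/16.3 = 26.994 mL/cmH2O.
τ = R × C = 6.0 × 0.02699 L/cmH2O = 0.1619 s.
Fraction remaining at end-expiration = e^(−Te/τ) = e^(−0.36/0.1619) = 0.1082 → 10.82%.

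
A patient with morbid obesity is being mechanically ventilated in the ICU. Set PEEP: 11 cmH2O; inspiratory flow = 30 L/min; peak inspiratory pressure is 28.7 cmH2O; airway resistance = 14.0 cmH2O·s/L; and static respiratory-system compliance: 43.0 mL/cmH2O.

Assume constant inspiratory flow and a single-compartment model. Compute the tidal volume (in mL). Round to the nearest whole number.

460

Flow: 30 L/min ÷ 60 = 0.5 L/s.
Equation of motion (constant flow): PIP = Vt/C + R·V̇ + PEEP.
Vt/C = PIP − R·V̇ − PEEP = 28.7 − 7.0 − 11 = 10.7 cmH2O.
Vt = C × 10.7 = 43.0 × 10.7 = 460.1 mL.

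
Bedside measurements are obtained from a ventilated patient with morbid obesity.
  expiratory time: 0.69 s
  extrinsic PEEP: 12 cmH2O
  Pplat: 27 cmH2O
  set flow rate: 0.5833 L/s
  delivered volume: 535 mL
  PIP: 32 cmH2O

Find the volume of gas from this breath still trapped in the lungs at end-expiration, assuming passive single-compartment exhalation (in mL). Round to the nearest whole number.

R = (PIP − Pplat)/V̇ = (32 − 27) / 0.5833 = 5.0/0.5833 = 8.572 cmH2O·s/L.
C = Vt/(Pplat − PEEP) = 535.0 / (27 − 12) = 535.0/15.0 = 35.667 mL/cmH2O.
τ = R × C = 8.572 × 0.03567 L/cmH2O = 0.3058 s.
Fraction remaining = e^(−Te/τ) = e^(−0.69/0.3058) = 0.1047.
Trapped volume = 535.0 × 0.1047 = 56.015 mL.

56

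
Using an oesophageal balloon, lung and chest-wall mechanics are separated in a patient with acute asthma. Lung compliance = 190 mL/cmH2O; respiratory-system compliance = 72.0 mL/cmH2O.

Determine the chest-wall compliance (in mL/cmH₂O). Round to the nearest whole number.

116

1/Ccw = 1/Crs − 1/CL.
1/Ccw = 1/72.0 − 1/190 = 0.008626.
Ccw = 115.93 mL/cmH2O.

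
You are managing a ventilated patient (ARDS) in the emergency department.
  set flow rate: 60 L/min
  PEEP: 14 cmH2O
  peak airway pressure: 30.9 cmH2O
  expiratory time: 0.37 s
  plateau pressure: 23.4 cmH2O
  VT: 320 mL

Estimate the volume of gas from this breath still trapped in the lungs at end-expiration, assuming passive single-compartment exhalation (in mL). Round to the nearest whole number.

Flow: 60 L/min ÷ 60 = 1 L/s.
R = (PIP − Pplat)/V̇ = (30.9 − 23.4) / 1 = 7.5/1 = 7.5 cmH2O·s/L.
C = Vt/(Pplat − PEEP) = 320.0 / (23.4 − 14) = 320.0/9.4 = 34.043 mL/cmH2O.
τ = R × C = 7.5 × 0.03404 L/cmH2O = 0.2553 s.
Fraction remaining = e^(−Te/τ) = e^(−0.37/0.2553) = 0.2347.
Trapped volume = 320.0 × 0.2347 = 75.104 mL.

75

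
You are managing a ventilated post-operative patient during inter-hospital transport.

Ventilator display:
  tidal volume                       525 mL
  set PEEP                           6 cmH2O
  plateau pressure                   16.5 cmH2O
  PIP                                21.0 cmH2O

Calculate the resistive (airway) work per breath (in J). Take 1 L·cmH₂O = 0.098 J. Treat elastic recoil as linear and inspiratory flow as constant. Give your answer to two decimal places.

0.23

With constant inspiratory flow the resistive pressure is constant at PIP − Pplat = 21.0 − 16.5 = 4.5 cmH2O, so resistive work = 4.5 × 0.525 = 2.363 L·cmH2O.
× 0.098 J/(L·cmH2O) → 0.2316 J.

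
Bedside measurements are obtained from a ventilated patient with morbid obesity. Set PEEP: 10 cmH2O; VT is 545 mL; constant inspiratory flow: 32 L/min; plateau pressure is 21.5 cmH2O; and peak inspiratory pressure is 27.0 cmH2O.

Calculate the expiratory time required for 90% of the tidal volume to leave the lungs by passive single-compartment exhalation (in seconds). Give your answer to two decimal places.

Flow: 32 L/min ÷ 60 = 0.5333 L/s.
R = (PIP − Pplat)/V̇ = (27.0 − 21.5) / 0.5333 = 5.5/0.5333 = 10.313 cmH2O·s/L.
C = Vt/(Pplat − PEEP) = 545.0 / (21.5 − 10) = 545.0/11.5 = 47.391 mL/cmH2O.
τ = R × C = 10.313 × 0.04739 L/cmH2O = 0.4887 s.
t = −τ·ln(1 − 0.90) = −0.4887·ln(0.1) = 1.125 s.

1.13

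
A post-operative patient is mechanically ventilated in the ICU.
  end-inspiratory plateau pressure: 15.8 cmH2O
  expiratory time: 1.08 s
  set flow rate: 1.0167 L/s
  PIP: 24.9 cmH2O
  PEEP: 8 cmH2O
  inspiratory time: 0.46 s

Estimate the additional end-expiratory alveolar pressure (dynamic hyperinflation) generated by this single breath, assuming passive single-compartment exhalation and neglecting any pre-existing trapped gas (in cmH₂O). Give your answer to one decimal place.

Vt = flow × Ti = 1.0167 L/s × 0.46 s × 1000 mL/L = 467.68 mL.
R = (PIP − Pplat)/V̇ = (24.9 − 15.8) / 1.0167 = 9.1/1.0167 = 8.951 cmH2O·s/L.
C = Vt/(Pplat − PEEP) = 467.68 / (15.8 − 8) = 467.68/7.8 = 59.959 mL/cmH2O.
τ = R × C = 8.951 × 0.05996 L/cmH2O = 0.5367 s.
Fraction remaining = e^(−Te/τ) = e^(−1.08/0.5367) = 0.1337; trapped volume = 467.68 × 0.1337 = 62.529 mL.
Additional alveolar pressure from trapping ≈ V_trapped / C = 62.529 / 59.959 = 1.043 cmH2O.

1.0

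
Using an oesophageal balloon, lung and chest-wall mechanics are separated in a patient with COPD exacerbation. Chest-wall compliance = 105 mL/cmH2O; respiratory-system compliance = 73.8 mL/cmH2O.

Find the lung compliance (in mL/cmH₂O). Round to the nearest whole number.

1/CL = 1/Crs − 1/Ccw.
1/CL = 1/73.8 − 1/105 = 0.004026.
CL = 248.39 mL/cmH2O.

248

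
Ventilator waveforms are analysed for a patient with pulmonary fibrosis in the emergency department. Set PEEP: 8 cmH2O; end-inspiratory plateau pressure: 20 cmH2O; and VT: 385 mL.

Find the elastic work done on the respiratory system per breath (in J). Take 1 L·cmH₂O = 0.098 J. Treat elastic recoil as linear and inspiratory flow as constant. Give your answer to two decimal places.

Elastic work ≈ ½ × (Pplat − PEEP) × Vt = 0.5 × (20 − 8) × 0.385 L = 0.5 × 12.0 × 0.385 = 2.31 L·cmH2O.
× 0.098 J/(L·cmH2O) → 0.2264 J.

0.23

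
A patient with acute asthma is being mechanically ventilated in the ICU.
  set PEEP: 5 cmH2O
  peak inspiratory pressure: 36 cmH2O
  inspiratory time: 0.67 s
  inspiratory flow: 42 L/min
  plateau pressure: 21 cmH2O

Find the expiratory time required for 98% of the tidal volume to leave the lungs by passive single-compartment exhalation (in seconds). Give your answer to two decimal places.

2.46

Flow: 42 L/min ÷ 60 = 0.7 L/s.
Vt = flow × Ti = 0.7 L/s × 0.67 s × 1000 mL/L = 469.0 mL.
R = (PIP − Pplat)/V̇ = (36 − 21) / 0.7 = 15.0/0.7 = 21.429 cmH2O·s/L.
C = Vt/(Pplat − PEEP) = 469.0 / (21 − 5) = 469.0/16.0 = 29.313 mL/cmH2O.
τ = R × C = 21.429 × 0.02931 L/cmH2O = 0.6281 s.
t = −τ·ln(1 − 0.98) = −0.6281·ln(0.02) = 2.457 s.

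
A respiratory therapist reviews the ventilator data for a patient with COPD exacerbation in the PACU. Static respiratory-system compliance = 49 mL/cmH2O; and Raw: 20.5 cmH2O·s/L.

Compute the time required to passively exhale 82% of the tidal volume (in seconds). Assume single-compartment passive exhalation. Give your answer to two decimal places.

1.72

τ = R × C = 20.5 × 49 mL/cmH2O = 20.5 × 0.049 L/cmH2O = 1.005 s.
Exhaled fraction f = 1 − e^(−t/τ) → t = −τ·ln(1 − f) = −1.005·ln(0.18) = 1.723 s.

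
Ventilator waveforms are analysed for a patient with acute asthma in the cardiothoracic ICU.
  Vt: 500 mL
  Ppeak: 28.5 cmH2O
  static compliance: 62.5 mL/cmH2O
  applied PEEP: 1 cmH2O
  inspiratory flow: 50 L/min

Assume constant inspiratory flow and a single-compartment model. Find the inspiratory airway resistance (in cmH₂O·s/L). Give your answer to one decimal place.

Flow: 50 L/min ÷ 60 = 0.8333 L/s.
Equation of motion (constant flow): PIP = Vt/C + R·V̇ + PEEP.
R·V̇ = PIP − Vt/C − PEEP = 28.5 − 500/62.5 − 1 = 28.5 − 8.0 − 1 = 19.5 cmH2O.
R = 19.5 / 0.8333 = 23.401 cmH2O·s/L.

23.4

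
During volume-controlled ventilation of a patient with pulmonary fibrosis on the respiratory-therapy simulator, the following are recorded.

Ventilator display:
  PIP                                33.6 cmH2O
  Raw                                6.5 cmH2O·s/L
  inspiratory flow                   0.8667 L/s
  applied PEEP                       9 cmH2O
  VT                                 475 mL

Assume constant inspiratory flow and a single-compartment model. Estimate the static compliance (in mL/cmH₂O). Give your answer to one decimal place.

Equation of motion (constant flow): PIP = Vt/C + R·V̇ + PEEP.
Vt/C = PIP − R·V̇ − PEEP = 33.6 − 6.5×0.8667 − 9 = 33.6 − 5.634 − 9 = 18.966 cmH2O.
C = Vt / 18.966 = 475 / 18.966 = 25.045 mL/cmH2O.

25.0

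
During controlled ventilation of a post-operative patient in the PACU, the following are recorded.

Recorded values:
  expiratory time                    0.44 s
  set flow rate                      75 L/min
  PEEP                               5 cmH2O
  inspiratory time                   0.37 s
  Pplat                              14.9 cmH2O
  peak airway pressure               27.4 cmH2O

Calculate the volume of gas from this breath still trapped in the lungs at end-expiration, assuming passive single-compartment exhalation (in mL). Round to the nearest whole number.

Flow: 75 L/min ÷ 60 = 1.25 L/s.
Vt = flow × Ti = 1.25 L/s × 0.37 s × 1000 mL/L = 462.5 mL.
R = (PIP − Pplat)/V̇ = (27.4 − 14.9) / 1.25 = 12.5/1.25 = 10.0 cmH2O·s/L.
C = Vt/(Pplat − PEEP) = 462.5 / (14.9 − 5) = 462.5/9.9 = 46.717 mL/cmH2O.
τ = R × C = 10.0 × 0.04672 L/cmH2O = 0.4672 s.
Fraction remaining = e^(−Te/τ) = e^(−0.44/0.4672) = 0.3899.
Trapped volume = 462.5 × 0.3899 = 180.33 mL.

180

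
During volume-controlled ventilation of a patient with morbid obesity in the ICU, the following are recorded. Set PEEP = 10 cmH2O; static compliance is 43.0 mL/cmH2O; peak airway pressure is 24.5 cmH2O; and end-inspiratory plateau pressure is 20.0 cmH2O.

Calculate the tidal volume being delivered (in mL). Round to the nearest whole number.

Vt = Cstat × (Pplat − PEEP) = 43.0 × (20.0 − 10) = 43.0 × 10.0 = 430.0 mL.

430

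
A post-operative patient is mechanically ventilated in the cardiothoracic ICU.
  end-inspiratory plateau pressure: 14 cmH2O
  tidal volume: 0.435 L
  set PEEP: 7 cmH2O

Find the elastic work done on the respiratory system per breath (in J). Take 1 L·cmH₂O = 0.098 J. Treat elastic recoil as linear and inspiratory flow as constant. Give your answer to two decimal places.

0.15

Elastic work ≈ ½ × (Pplat − PEEP) × Vt = 0.5 × (14 − 7) × 0.435 L = 0.5 × 7.0 × 0.435 = 1.523 L·cmH2O.
× 0.098 J/(L·cmH2O) → 0.1493 J.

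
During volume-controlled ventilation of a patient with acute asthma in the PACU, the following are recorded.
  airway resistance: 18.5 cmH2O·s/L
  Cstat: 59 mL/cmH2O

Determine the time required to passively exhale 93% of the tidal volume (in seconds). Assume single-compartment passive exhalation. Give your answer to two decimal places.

2.90

τ = R × C = 18.5 × 59 mL/cmH2O = 18.5 × 0.059 L/cmH2O = 1.092 s.
Exhaled fraction f = 1 − e^(−t/τ) → t = −τ·ln(1 − f) = −1.092·ln(0.07) = 2.904 s.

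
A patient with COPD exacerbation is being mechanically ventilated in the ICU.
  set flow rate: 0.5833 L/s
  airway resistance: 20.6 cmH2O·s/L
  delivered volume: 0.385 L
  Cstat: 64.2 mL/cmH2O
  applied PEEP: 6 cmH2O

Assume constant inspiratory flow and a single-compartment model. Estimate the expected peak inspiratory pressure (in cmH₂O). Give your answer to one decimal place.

Equation of motion (constant flow): PIP = Vt/C + R·V̇ + PEEP.
PIP = 385/64.2 + 20.6×0.5833 + 6 = 5.997 + 12.016 + 6 = 24.013 cmH2O.

24.0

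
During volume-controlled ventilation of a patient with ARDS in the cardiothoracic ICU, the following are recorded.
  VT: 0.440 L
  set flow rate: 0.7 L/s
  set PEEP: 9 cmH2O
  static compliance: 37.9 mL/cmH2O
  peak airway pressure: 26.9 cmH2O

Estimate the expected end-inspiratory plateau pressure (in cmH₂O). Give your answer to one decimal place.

Pplat = PEEP + Vt / Cstat = 9 + 440 / 37.9 = 9 + 11.609 = 20.609 cmH2O.

20.6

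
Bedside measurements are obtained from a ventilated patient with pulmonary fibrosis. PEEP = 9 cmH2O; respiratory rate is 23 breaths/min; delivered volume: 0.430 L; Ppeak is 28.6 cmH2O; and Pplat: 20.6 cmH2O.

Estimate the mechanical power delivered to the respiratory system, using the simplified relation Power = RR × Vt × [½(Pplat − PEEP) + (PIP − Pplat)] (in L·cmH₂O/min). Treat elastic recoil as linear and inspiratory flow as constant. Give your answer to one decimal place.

Per-breath work = Vt × [½(Pplat−PEEP) + (PIP−Pplat)] = 0.430 × [0.5×11.6 + 8.0] = 0.430 × 13.8 = 5.934 L·cmH2O.
Power = 23 × 5.934 = 136.48 L·cmH2O/min.

136.5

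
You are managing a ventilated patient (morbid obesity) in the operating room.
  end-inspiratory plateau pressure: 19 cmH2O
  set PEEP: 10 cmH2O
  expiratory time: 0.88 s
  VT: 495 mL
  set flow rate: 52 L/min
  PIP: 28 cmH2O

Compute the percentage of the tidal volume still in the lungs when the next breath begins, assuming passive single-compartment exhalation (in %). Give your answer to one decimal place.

21.4

Flow: 52 L/min ÷ 60 = 0.8667 L/s.
R = (PIP − Pplat)/V̇ = (28 − 19) / 0.8667 = 9.0/0.8667 = 10.384 cmH2O·s/L.
C = Vt/(Pplat − PEEP) = 495.0 / (19 − 10) = 495.0/9.0 = 55.0 mL/cmH2O.
τ = R × C = 10.384 × 0.055 L/cmH2O = 0.5711 s.
Fraction remaining at end-expiration = e^(−Te/τ) = e^(−0.88/0.5711) = 0.2142 → 21.42%.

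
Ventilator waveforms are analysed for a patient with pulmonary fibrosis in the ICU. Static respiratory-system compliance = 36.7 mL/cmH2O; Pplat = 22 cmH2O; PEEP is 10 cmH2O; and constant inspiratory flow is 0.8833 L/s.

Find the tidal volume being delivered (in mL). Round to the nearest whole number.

Vt = Cstat × (Pplat − PEEP) = 36.7 × (22 − 10) = 36.7 × 12.0 = 440.4 mL.

440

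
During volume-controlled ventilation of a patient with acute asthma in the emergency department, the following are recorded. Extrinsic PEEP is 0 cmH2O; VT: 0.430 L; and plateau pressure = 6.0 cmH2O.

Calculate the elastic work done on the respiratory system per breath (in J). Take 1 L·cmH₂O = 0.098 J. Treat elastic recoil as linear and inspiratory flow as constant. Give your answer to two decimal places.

0.13

Elastic work ≈ ½ × (Pplat − PEEP) × Vt = 0.5 × (6.0 − 0) × 0.430 L = 0.5 × 6.0 × 0.430 = 1.29 L·cmH2O.
× 0.098 J/(L·cmH2O) → 0.1264 J.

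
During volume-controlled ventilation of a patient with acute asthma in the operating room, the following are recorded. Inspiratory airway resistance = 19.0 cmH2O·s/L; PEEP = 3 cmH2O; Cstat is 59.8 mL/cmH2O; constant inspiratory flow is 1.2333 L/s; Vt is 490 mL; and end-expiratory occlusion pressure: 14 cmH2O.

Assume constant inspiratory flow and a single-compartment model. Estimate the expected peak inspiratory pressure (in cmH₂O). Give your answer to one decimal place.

45.6

Total PEEP = 14 cmH2O (set 3 + intrinsic 11); this is the baseline alveolar pressure.
Equation of motion (constant flow): PIP = Vt/C + R·V̇ + PEEP.
PIP = 490/59.8 + 19.0×1.2333 + 14 = 8.194 + 23.433 + 14 = 45.627 cmH2O.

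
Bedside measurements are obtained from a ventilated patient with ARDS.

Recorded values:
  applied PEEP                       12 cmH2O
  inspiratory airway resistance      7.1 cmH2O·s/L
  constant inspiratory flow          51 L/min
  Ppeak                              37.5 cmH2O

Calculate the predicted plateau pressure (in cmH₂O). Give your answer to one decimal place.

31.5

Flow: 51 L/min ÷ 60 = 0.85 L/s.
Pplat = PIP − Raw × flow = 37.5 − 7.1 × 0.85 = 37.5 − 6.035 = 31.465 cmH2O.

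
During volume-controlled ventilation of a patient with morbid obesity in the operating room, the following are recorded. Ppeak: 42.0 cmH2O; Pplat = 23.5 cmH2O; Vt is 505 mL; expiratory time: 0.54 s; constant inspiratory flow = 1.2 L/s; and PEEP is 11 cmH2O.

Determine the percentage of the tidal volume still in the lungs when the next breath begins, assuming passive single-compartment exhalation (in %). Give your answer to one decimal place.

42.0

R = (PIP − Pplat)/V̇ = (42.0 − 23.5) / 1.2 = 18.5/1.2 = 15.417 cmH2O·s/L.
C = Vt/(Pplat − PEEP) = 505.0 / (23.5 − 11) = 505.0/12.5 = 40.4 mL/cmH2O.
τ = R × C = 15.417 × 0.0404 L/cmH2O = 0.6228 s.
Fraction remaining at end-expiration = e^(−Te/τ) = e^(−0.54/0.6228) = 0.4202 → 42.02%.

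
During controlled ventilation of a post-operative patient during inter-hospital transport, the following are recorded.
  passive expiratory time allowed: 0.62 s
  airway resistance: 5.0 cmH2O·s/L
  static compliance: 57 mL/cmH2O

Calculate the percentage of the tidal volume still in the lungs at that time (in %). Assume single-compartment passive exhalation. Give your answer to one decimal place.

τ = R × C = 5.0 × 57 mL/cmH2O = 5.0 × 0.057 L/cmH2O = 0.285 s.
Passive exhalation: V(t)/V₀ = e^(−t/τ) = e^(−0.62/0.285) = 0.1136.
Fraction remaining = 0.1136 → 11.36%.

11.4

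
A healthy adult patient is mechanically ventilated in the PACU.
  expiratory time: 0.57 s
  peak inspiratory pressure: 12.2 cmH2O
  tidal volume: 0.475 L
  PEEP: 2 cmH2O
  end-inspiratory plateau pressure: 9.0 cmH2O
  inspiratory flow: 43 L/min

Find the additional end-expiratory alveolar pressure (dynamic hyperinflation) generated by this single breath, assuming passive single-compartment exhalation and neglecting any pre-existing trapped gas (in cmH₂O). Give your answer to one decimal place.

1.1

Flow: 43 L/min ÷ 60 = 0.7167 L/s.
R = (PIP − Pplat)/V̇ = (12.2 − 9.0) / 0.7167 = 3.2/0.7167 = 4.465 cmH2O·s/L.
C = Vt/(Pplat − PEEP) = 475.0 / (9.0 − 2) = 475.0/7.0 = 67.857 mL/cmH2O.
τ = R × C = 4.465 × 0.06786 L/cmH2O = 0.303 s.
Fraction remaining = e^(−Te/τ) = e^(−0.57/0.303) = 0.1524; trapped volume = 475.0 × 0.1524 = 72.39 mL.
Additional alveolar pressure from trapping ≈ V_trapped / C = 72.39 / 67.857 = 1.067 cmH2O.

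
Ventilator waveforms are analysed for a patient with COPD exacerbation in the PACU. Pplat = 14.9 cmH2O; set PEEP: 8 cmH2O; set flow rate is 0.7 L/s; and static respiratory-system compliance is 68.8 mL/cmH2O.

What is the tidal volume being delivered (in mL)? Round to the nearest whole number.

475

Vt = Cstat × (Pplat − PEEP) = 68.8 × (14.9 − 8) = 68.8 × 6.9 = 474.72 mL.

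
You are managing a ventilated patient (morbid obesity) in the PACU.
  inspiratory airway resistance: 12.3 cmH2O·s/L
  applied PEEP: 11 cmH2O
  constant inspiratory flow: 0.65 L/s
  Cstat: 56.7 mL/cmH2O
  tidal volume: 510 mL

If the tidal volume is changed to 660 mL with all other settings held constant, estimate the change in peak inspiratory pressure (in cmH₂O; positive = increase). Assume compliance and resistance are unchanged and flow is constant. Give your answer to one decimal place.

2.6

PIP = Vt/C + R·V̇ + PEEP (constant-flow equation of motion).
Only the elastic term changes: ΔPIP = ΔVt / C = (660 − 510) / 56.7 = 2.646 cmH2O.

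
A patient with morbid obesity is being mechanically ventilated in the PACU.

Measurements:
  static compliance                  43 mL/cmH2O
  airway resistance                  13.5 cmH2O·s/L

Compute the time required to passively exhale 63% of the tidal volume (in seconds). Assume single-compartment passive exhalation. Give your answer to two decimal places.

0.58

τ = R × C = 13.5 × 43 mL/cmH2O = 13.5 × 0.043 L/cmH2O = 0.5805 s.
Exhaled fraction f = 1 − e^(−t/τ) → t = −τ·ln(1 − f) = −0.5805·ln(0.37) = 0.5772 s.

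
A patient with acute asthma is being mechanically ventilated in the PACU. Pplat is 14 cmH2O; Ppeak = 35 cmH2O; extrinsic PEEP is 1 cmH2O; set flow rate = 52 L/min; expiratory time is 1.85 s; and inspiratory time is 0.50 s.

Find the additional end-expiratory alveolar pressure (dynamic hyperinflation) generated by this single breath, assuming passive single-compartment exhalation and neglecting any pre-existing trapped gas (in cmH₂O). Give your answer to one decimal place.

Flow: 52 L/min ÷ 60 = 0.8667 L/s.
Vt = flow × Ti = 0.8667 L/s × 0.50 s × 1000 mL/L = 433.35 mL.
R = (PIP − Pplat)/V̇ = (35 − 14) / 0.8667 = 21.0/0.8667 = 24.23 cmH2O·s/L.
C = Vt/(Pplat − PEEP) = 433.35 / (14 − 1) = 433.35/13.0 = 33.335 mL/cmH2O.
τ = R × C = 24.23 × 0.03334 L/cmH2O = 0.8078 s.
Fraction remaining = e^(−Te/τ) = e^(−1.85/0.8078) = 0.1012; trapped volume = 433.35 × 0.1012 = 43.855 mL.
Additional alveolar pressure from trapping ≈ V_trapped / C = 43.855 / 33.335 = 1.316 cmH2O.

1.3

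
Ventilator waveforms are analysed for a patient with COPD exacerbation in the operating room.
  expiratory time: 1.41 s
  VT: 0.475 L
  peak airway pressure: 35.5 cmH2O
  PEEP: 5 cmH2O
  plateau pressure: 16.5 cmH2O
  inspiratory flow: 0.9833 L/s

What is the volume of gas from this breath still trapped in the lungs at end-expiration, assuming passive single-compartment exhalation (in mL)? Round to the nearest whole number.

R = (PIP − Pplat)/V̇ = (35.5 − 16.5) / 0.9833 = 19.0/0.9833 = 19.323 cmH2O·s/L.
C = Vt/(Pplat − PEEP) = 475.0 / (16.5 − 5) = 475.0/11.5 = 41.304 mL/cmH2O.
τ = R × C = 19.323 × 0.0413 L/cmH2O = 0.798 s.
Fraction remaining = e^(−Te/τ) = e^(−1.41/0.798) = 0.1709.
Trapped volume = 475.0 × 0.1709 = 81.178 mL.

81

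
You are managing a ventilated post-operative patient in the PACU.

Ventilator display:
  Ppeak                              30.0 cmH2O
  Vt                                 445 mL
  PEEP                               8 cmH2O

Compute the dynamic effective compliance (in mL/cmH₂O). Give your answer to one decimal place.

Dynamic compliance = Vt / (PIP − PEEP) = 445 / (30.0 − 8) = 445 / 22.0 = 20.227 mL/cmH2O.

20.2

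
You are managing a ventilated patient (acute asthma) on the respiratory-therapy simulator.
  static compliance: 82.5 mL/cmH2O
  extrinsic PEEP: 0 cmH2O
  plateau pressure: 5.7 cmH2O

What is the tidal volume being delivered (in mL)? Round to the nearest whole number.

470

Vt = Cstat × (Pplat − PEEP) = 82.5 × (5.7 − 0) = 82.5 × 5.7 = 470.25 mL.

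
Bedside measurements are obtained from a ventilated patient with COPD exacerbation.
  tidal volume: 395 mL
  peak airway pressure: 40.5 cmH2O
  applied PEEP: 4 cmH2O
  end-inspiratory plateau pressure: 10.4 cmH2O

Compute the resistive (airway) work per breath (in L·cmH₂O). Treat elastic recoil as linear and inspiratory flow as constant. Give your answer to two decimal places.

With constant inspiratory flow the resistive pressure is constant at PIP − Pplat = 40.5 − 10.4 = 30.1 cmH2O, so resistive work = 30.1 × 0.395 = 11.89 L·cmH2O.

11.89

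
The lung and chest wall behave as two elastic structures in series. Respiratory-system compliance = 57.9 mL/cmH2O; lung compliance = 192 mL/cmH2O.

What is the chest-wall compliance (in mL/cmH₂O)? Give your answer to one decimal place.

1/Ccw = 1/Crs − 1/CL.
1/Ccw = 1/57.9 − 1/192 = 0.01206.
Ccw = 82.919 mL/cmH2O.

82.9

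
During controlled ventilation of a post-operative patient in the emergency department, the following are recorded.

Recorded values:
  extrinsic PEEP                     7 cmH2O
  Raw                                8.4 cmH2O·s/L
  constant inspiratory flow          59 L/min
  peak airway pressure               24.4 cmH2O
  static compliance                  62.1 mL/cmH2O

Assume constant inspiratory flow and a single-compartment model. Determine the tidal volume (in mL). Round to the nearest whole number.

568

Flow: 59 L/min ÷ 60 = 0.9833 L/s.
Equation of motion (constant flow): PIP = Vt/C + R·V̇ + PEEP.
Vt/C = PIP − R·V̇ − PEEP = 24.4 − 8.26 − 7 = 9.14 cmH2O.
Vt = C × 9.14 = 62.1 × 9.14 = 567.59 mL.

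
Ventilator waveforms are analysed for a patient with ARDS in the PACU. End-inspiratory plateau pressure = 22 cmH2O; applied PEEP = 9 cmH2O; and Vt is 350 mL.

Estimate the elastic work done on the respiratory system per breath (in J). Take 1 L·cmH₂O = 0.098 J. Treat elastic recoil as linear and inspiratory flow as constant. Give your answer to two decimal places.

0.22

Elastic work ≈ ½ × (Pplat − PEEP) × Vt = 0.5 × (22 − 9) × 0.350 L = 0.5 × 13.0 × 0.350 = 2.275 L·cmH2O.
× 0.098 J/(L·cmH2O) → 0.223 J.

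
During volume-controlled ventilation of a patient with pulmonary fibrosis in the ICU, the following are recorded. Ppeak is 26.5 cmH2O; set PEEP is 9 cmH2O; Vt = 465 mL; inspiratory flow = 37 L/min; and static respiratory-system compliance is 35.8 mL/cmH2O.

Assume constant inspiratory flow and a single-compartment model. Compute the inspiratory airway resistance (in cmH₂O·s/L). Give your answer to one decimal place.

7.3

Flow: 37 L/min ÷ 60 = 0.6167 L/s.
Equation of motion (constant flow): PIP = Vt/C + R·V̇ + PEEP.
R·V̇ = PIP − Vt/C − PEEP = 26.5 − 465/35.8 − 9 = 26.5 − 12.989 − 9 = 4.511 cmH2O.
R = 4.511 / 0.6167 = 7.315 cmH2O·s/L.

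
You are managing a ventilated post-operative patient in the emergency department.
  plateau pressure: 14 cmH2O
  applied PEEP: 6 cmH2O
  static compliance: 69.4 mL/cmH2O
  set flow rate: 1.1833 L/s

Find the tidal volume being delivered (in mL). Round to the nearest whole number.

Vt = Cstat × (Pplat − PEEP) = 69.4 × (14 − 6) = 69.4 × 8.0 = 555.2 mL.

555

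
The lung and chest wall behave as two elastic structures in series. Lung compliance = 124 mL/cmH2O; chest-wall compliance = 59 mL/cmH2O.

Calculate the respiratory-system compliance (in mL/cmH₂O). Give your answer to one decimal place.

40.0

Lung and chest wall are elastances in series: 1/Crs = 1/CL + 1/Ccw.
1/Crs = 1/124 + 1/59 = 0.02501.
Crs = 39.984 mL/cmH2O.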